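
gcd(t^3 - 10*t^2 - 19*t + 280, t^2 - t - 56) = t - 8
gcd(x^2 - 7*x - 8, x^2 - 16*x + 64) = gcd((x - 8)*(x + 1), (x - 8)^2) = x - 8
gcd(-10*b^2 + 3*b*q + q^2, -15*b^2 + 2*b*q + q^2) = 5*b + q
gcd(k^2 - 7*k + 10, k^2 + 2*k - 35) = k - 5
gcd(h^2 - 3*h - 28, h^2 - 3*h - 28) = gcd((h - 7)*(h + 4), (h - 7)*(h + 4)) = h^2 - 3*h - 28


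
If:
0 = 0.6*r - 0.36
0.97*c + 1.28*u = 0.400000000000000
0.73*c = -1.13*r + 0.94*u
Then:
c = -0.27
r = 0.60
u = 0.51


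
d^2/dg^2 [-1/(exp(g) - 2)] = (-exp(g) - 2)*exp(g)/(exp(g) - 2)^3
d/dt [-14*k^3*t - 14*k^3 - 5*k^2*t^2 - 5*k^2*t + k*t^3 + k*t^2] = k*(-14*k^2 - 10*k*t - 5*k + 3*t^2 + 2*t)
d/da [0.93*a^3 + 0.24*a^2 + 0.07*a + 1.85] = 2.79*a^2 + 0.48*a + 0.07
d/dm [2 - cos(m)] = sin(m)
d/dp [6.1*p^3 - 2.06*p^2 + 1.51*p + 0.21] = 18.3*p^2 - 4.12*p + 1.51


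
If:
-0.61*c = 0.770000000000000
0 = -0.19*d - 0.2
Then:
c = -1.26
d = -1.05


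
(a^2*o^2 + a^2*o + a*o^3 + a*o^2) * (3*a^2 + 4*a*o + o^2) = 3*a^4*o^2 + 3*a^4*o + 7*a^3*o^3 + 7*a^3*o^2 + 5*a^2*o^4 + 5*a^2*o^3 + a*o^5 + a*o^4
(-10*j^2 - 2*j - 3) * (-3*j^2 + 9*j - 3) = 30*j^4 - 84*j^3 + 21*j^2 - 21*j + 9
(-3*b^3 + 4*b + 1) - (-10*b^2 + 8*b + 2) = -3*b^3 + 10*b^2 - 4*b - 1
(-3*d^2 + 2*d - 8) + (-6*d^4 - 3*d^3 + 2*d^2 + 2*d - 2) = -6*d^4 - 3*d^3 - d^2 + 4*d - 10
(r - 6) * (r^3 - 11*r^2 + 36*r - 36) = r^4 - 17*r^3 + 102*r^2 - 252*r + 216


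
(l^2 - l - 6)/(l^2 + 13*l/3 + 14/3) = 3*(l - 3)/(3*l + 7)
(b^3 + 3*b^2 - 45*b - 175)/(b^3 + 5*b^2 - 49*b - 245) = (b + 5)/(b + 7)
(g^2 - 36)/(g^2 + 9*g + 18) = (g - 6)/(g + 3)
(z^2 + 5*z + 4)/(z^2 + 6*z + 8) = (z + 1)/(z + 2)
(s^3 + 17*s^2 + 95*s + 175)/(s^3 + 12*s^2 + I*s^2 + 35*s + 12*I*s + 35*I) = (s + 5)/(s + I)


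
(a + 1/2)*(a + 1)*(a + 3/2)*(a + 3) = a^4 + 6*a^3 + 47*a^2/4 + 9*a + 9/4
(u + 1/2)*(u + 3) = u^2 + 7*u/2 + 3/2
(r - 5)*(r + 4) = r^2 - r - 20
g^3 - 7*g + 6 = (g - 2)*(g - 1)*(g + 3)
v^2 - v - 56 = (v - 8)*(v + 7)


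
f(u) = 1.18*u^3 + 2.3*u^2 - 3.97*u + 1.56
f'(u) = 3.54*u^2 + 4.6*u - 3.97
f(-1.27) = 7.89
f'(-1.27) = -4.10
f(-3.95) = -19.60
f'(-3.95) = 33.09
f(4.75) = 161.06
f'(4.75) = 97.75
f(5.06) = 193.23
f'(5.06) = 109.94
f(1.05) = 1.29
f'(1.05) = 4.76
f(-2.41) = 7.97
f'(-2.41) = 5.50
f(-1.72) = 9.19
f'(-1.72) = -1.41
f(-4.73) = -53.08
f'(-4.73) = 53.47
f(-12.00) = -1658.64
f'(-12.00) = 450.59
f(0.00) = 1.56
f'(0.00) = -3.97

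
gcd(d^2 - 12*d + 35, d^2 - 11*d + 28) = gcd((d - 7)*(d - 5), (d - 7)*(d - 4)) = d - 7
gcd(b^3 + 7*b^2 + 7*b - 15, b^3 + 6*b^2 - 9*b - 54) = b + 3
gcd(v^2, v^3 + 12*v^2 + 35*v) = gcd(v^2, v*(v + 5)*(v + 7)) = v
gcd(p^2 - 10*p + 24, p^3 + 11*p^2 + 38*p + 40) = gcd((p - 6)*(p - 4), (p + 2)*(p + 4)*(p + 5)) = 1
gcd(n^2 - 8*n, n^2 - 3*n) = n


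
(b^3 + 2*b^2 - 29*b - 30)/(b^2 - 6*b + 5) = (b^2 + 7*b + 6)/(b - 1)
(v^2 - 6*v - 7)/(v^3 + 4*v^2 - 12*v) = (v^2 - 6*v - 7)/(v*(v^2 + 4*v - 12))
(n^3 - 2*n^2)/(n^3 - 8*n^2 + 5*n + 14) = n^2/(n^2 - 6*n - 7)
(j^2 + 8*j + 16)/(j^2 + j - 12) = (j + 4)/(j - 3)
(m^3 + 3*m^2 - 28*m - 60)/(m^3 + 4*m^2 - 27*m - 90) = (m + 2)/(m + 3)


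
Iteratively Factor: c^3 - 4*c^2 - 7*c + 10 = (c + 2)*(c^2 - 6*c + 5) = (c - 5)*(c + 2)*(c - 1)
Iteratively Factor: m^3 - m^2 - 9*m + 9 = (m + 3)*(m^2 - 4*m + 3) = (m - 3)*(m + 3)*(m - 1)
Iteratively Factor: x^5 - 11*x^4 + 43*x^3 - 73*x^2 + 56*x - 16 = (x - 1)*(x^4 - 10*x^3 + 33*x^2 - 40*x + 16) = (x - 1)^2*(x^3 - 9*x^2 + 24*x - 16) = (x - 4)*(x - 1)^2*(x^2 - 5*x + 4) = (x - 4)*(x - 1)^3*(x - 4)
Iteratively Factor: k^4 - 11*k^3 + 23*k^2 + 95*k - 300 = (k - 4)*(k^3 - 7*k^2 - 5*k + 75) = (k - 4)*(k + 3)*(k^2 - 10*k + 25) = (k - 5)*(k - 4)*(k + 3)*(k - 5)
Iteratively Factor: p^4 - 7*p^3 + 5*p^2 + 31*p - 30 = (p - 3)*(p^3 - 4*p^2 - 7*p + 10) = (p - 3)*(p - 1)*(p^2 - 3*p - 10) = (p - 5)*(p - 3)*(p - 1)*(p + 2)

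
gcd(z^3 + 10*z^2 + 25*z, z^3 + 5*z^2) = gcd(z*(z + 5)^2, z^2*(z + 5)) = z^2 + 5*z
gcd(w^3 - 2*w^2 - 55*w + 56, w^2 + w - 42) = w + 7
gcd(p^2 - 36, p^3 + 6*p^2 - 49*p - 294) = p + 6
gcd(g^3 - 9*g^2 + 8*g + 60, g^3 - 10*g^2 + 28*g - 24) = g - 6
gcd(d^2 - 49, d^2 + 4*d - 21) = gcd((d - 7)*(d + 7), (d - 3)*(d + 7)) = d + 7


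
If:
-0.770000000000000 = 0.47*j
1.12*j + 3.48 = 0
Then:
No Solution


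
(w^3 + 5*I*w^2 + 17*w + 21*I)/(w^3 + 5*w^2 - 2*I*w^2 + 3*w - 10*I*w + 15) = (w + 7*I)/(w + 5)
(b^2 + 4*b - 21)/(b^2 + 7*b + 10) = (b^2 + 4*b - 21)/(b^2 + 7*b + 10)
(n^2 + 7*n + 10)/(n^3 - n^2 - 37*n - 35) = (n + 2)/(n^2 - 6*n - 7)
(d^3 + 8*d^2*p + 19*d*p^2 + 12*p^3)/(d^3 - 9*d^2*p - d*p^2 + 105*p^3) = (d^2 + 5*d*p + 4*p^2)/(d^2 - 12*d*p + 35*p^2)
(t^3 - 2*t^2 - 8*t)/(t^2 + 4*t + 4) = t*(t - 4)/(t + 2)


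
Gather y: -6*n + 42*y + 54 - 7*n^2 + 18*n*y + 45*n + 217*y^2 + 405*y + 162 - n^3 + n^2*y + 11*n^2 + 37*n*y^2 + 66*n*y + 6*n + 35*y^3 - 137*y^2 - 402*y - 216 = -n^3 + 4*n^2 + 45*n + 35*y^3 + y^2*(37*n + 80) + y*(n^2 + 84*n + 45)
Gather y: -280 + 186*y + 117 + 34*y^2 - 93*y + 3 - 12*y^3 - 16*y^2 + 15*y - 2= -12*y^3 + 18*y^2 + 108*y - 162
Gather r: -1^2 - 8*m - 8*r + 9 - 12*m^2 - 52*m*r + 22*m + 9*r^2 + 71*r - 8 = -12*m^2 + 14*m + 9*r^2 + r*(63 - 52*m)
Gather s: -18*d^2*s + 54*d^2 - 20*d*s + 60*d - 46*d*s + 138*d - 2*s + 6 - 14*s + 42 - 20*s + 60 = 54*d^2 + 198*d + s*(-18*d^2 - 66*d - 36) + 108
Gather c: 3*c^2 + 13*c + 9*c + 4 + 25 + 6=3*c^2 + 22*c + 35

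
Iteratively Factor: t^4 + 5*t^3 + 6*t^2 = (t)*(t^3 + 5*t^2 + 6*t) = t*(t + 2)*(t^2 + 3*t) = t^2*(t + 2)*(t + 3)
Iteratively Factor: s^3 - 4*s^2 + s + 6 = (s - 3)*(s^2 - s - 2) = (s - 3)*(s - 2)*(s + 1)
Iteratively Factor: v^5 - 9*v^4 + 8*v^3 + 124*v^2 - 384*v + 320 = (v - 4)*(v^4 - 5*v^3 - 12*v^2 + 76*v - 80) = (v - 4)*(v - 2)*(v^3 - 3*v^2 - 18*v + 40) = (v - 4)*(v - 2)^2*(v^2 - v - 20) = (v - 4)*(v - 2)^2*(v + 4)*(v - 5)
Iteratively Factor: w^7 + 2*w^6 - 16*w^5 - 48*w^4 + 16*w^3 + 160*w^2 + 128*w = (w - 2)*(w^6 + 4*w^5 - 8*w^4 - 64*w^3 - 112*w^2 - 64*w) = (w - 4)*(w - 2)*(w^5 + 8*w^4 + 24*w^3 + 32*w^2 + 16*w) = (w - 4)*(w - 2)*(w + 2)*(w^4 + 6*w^3 + 12*w^2 + 8*w) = (w - 4)*(w - 2)*(w + 2)^2*(w^3 + 4*w^2 + 4*w) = (w - 4)*(w - 2)*(w + 2)^3*(w^2 + 2*w) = (w - 4)*(w - 2)*(w + 2)^4*(w)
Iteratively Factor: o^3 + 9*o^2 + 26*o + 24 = (o + 2)*(o^2 + 7*o + 12) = (o + 2)*(o + 3)*(o + 4)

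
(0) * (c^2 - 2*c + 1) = 0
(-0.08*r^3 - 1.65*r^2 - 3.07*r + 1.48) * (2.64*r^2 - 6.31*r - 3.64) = -0.2112*r^5 - 3.8512*r^4 + 2.5979*r^3 + 29.2849*r^2 + 1.836*r - 5.3872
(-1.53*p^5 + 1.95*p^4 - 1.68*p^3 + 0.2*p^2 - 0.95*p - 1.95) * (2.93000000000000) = -4.4829*p^5 + 5.7135*p^4 - 4.9224*p^3 + 0.586*p^2 - 2.7835*p - 5.7135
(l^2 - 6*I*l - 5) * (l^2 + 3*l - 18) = l^4 + 3*l^3 - 6*I*l^3 - 23*l^2 - 18*I*l^2 - 15*l + 108*I*l + 90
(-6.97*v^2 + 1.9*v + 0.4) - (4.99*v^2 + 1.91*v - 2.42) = -11.96*v^2 - 0.01*v + 2.82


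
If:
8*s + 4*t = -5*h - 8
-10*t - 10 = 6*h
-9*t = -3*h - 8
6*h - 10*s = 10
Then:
No Solution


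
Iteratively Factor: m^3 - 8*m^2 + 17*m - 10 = (m - 5)*(m^2 - 3*m + 2) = (m - 5)*(m - 2)*(m - 1)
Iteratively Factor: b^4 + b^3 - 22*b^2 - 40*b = (b)*(b^3 + b^2 - 22*b - 40) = b*(b + 2)*(b^2 - b - 20) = b*(b + 2)*(b + 4)*(b - 5)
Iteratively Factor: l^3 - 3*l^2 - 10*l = (l)*(l^2 - 3*l - 10) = l*(l - 5)*(l + 2)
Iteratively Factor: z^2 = (z)*(z)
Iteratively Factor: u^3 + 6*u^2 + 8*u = (u + 4)*(u^2 + 2*u) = (u + 2)*(u + 4)*(u)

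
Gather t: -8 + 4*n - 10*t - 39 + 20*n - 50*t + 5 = 24*n - 60*t - 42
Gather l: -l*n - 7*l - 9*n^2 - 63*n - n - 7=l*(-n - 7) - 9*n^2 - 64*n - 7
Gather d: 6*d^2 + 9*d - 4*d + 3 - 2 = 6*d^2 + 5*d + 1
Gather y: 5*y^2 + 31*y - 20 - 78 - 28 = 5*y^2 + 31*y - 126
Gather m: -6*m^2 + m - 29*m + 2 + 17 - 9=-6*m^2 - 28*m + 10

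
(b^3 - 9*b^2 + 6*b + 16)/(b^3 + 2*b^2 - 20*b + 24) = (b^2 - 7*b - 8)/(b^2 + 4*b - 12)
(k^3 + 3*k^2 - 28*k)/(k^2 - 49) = k*(k - 4)/(k - 7)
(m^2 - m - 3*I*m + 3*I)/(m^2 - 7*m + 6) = (m - 3*I)/(m - 6)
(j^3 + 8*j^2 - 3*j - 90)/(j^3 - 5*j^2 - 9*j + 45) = (j^2 + 11*j + 30)/(j^2 - 2*j - 15)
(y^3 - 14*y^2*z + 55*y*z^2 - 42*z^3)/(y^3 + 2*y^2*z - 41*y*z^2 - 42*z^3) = (y^2 - 8*y*z + 7*z^2)/(y^2 + 8*y*z + 7*z^2)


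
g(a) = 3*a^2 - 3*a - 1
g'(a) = 6*a - 3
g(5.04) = 60.08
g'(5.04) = 27.24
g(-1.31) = 8.08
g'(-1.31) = -10.86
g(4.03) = 35.63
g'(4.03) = 21.18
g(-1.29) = 7.86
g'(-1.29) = -10.74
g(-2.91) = 33.13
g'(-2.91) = -20.46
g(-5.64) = 111.35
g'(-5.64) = -36.84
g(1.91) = 4.21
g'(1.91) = 8.46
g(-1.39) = 8.97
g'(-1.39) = -11.34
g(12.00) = 395.00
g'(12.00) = 69.00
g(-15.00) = 719.00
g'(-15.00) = -93.00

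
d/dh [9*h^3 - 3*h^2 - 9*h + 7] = 27*h^2 - 6*h - 9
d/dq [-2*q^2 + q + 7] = 1 - 4*q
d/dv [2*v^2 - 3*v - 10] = 4*v - 3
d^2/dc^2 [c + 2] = 0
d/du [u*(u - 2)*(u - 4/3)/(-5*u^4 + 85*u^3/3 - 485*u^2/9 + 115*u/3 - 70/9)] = 3*(27*u^4 - 72*u^3 + 39*u^2 + 42*u - 28)/(5*(81*u^6 - 594*u^5 + 1647*u^4 - 2172*u^3 + 1423*u^2 - 434*u + 49))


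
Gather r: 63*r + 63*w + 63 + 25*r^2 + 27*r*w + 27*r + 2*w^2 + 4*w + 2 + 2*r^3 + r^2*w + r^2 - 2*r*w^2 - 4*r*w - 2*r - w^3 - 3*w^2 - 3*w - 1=2*r^3 + r^2*(w + 26) + r*(-2*w^2 + 23*w + 88) - w^3 - w^2 + 64*w + 64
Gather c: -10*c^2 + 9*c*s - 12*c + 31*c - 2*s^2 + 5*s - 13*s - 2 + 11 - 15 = -10*c^2 + c*(9*s + 19) - 2*s^2 - 8*s - 6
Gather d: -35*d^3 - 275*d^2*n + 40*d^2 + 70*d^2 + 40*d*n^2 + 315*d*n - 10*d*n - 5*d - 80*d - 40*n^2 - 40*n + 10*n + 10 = -35*d^3 + d^2*(110 - 275*n) + d*(40*n^2 + 305*n - 85) - 40*n^2 - 30*n + 10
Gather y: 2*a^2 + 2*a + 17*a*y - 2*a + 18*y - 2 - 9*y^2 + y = 2*a^2 - 9*y^2 + y*(17*a + 19) - 2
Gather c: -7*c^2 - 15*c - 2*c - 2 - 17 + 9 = -7*c^2 - 17*c - 10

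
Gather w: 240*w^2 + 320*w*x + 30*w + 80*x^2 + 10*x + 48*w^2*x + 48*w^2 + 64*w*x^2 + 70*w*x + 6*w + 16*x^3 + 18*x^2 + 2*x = w^2*(48*x + 288) + w*(64*x^2 + 390*x + 36) + 16*x^3 + 98*x^2 + 12*x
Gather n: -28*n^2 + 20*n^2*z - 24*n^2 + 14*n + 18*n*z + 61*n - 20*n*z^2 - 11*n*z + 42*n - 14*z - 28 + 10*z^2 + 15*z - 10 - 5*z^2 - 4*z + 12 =n^2*(20*z - 52) + n*(-20*z^2 + 7*z + 117) + 5*z^2 - 3*z - 26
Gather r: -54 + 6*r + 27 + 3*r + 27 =9*r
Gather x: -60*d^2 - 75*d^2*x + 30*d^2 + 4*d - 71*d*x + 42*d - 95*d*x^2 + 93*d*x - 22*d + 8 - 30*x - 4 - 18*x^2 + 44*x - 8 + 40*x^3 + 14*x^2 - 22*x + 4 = -30*d^2 + 24*d + 40*x^3 + x^2*(-95*d - 4) + x*(-75*d^2 + 22*d - 8)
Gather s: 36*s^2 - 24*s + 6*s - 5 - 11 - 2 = 36*s^2 - 18*s - 18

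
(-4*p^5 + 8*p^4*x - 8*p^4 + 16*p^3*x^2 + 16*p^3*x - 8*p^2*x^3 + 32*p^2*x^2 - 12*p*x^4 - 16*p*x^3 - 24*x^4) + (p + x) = -4*p^5 + 8*p^4*x - 8*p^4 + 16*p^3*x^2 + 16*p^3*x - 8*p^2*x^3 + 32*p^2*x^2 - 12*p*x^4 - 16*p*x^3 + p - 24*x^4 + x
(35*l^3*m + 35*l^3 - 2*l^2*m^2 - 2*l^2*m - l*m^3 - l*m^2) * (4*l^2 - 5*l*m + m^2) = 140*l^5*m + 140*l^5 - 183*l^4*m^2 - 183*l^4*m + 41*l^3*m^3 + 41*l^3*m^2 + 3*l^2*m^4 + 3*l^2*m^3 - l*m^5 - l*m^4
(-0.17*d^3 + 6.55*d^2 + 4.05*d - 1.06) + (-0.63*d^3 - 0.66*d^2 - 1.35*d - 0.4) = -0.8*d^3 + 5.89*d^2 + 2.7*d - 1.46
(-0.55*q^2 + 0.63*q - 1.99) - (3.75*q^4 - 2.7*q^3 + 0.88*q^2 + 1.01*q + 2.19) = -3.75*q^4 + 2.7*q^3 - 1.43*q^2 - 0.38*q - 4.18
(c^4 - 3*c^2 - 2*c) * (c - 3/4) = c^5 - 3*c^4/4 - 3*c^3 + c^2/4 + 3*c/2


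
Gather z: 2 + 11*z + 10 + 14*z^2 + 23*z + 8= 14*z^2 + 34*z + 20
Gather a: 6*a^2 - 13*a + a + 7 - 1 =6*a^2 - 12*a + 6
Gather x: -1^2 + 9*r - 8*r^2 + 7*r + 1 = -8*r^2 + 16*r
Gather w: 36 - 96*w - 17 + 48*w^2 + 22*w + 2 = 48*w^2 - 74*w + 21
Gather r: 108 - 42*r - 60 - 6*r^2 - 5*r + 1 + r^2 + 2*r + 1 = -5*r^2 - 45*r + 50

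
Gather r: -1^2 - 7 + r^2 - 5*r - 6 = r^2 - 5*r - 14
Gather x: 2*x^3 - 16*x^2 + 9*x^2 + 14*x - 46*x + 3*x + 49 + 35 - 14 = 2*x^3 - 7*x^2 - 29*x + 70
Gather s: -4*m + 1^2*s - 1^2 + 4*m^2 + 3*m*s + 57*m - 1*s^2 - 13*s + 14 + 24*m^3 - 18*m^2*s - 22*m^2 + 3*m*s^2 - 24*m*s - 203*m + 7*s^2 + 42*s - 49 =24*m^3 - 18*m^2 - 150*m + s^2*(3*m + 6) + s*(-18*m^2 - 21*m + 30) - 36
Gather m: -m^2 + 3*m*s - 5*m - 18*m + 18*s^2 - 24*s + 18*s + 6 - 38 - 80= -m^2 + m*(3*s - 23) + 18*s^2 - 6*s - 112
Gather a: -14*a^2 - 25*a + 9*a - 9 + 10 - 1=-14*a^2 - 16*a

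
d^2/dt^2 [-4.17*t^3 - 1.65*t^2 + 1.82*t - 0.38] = -25.02*t - 3.3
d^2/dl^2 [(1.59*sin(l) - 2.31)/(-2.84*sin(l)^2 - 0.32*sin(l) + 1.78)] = (12.824304*sin(l)^5 - 75.971136*sin(l)^4 + 16.280016*sin(l)^3 + 65.748288*sin(l)^2 - 31.90866*sin(l) + 22.016784)/(2.84*sin(l)^2 + 0.32*sin(l) - 1.78)^3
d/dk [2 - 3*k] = -3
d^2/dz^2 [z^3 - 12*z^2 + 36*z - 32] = 6*z - 24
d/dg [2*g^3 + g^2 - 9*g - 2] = 6*g^2 + 2*g - 9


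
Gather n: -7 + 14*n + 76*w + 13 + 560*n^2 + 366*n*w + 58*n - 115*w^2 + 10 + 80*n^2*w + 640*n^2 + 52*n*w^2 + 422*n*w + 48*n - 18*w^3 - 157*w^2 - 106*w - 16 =n^2*(80*w + 1200) + n*(52*w^2 + 788*w + 120) - 18*w^3 - 272*w^2 - 30*w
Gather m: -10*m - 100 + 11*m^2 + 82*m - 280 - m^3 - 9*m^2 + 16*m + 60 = -m^3 + 2*m^2 + 88*m - 320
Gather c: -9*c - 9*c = -18*c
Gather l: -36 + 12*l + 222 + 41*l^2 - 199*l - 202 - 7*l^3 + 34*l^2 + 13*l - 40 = -7*l^3 + 75*l^2 - 174*l - 56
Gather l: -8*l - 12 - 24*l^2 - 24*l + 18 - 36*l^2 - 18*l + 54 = -60*l^2 - 50*l + 60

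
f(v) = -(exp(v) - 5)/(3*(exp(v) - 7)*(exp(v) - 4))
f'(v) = (exp(v) - 5)*exp(v)/(3*(exp(v) - 7)*(exp(v) - 4)^2) - exp(v)/(3*(exp(v) - 7)*(exp(v) - 4)) + (exp(v) - 5)*exp(v)/(3*(exp(v) - 7)^2*(exp(v) - 4)) = (exp(2*v) - 10*exp(v) + 27)*exp(v)/(3*(exp(4*v) - 22*exp(3*v) + 177*exp(2*v) - 616*exp(v) + 784))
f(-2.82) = 0.06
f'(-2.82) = 0.00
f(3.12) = -0.02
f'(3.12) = 0.03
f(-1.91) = 0.06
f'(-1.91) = 0.00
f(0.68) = 0.10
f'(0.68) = 0.07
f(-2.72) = 0.06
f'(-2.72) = 0.00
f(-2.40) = 0.06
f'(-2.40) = 0.00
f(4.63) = -0.00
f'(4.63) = 0.00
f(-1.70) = 0.06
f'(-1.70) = 0.00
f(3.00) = -0.02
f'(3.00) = 0.03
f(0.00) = 0.07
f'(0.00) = 0.02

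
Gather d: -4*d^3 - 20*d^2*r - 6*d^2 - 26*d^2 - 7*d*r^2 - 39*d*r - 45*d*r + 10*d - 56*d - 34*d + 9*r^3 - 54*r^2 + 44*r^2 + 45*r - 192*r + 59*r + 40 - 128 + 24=-4*d^3 + d^2*(-20*r - 32) + d*(-7*r^2 - 84*r - 80) + 9*r^3 - 10*r^2 - 88*r - 64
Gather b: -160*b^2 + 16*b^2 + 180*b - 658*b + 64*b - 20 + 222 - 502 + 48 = -144*b^2 - 414*b - 252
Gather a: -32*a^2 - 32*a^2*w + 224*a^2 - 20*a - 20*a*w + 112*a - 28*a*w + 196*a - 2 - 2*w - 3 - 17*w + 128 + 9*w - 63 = a^2*(192 - 32*w) + a*(288 - 48*w) - 10*w + 60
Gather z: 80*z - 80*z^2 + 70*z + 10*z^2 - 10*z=-70*z^2 + 140*z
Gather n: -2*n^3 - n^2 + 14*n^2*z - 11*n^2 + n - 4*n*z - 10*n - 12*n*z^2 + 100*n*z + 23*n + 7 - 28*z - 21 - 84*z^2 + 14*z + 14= -2*n^3 + n^2*(14*z - 12) + n*(-12*z^2 + 96*z + 14) - 84*z^2 - 14*z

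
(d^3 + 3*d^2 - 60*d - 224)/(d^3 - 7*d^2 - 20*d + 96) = (d + 7)/(d - 3)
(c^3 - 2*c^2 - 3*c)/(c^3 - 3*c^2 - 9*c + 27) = c*(c + 1)/(c^2 - 9)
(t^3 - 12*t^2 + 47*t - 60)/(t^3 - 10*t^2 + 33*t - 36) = (t - 5)/(t - 3)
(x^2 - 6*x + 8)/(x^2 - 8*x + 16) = (x - 2)/(x - 4)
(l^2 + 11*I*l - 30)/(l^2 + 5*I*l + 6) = (l + 5*I)/(l - I)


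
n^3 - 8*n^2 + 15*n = n*(n - 5)*(n - 3)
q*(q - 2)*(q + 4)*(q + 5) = q^4 + 7*q^3 + 2*q^2 - 40*q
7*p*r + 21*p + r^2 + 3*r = (7*p + r)*(r + 3)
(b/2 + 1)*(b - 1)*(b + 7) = b^3/2 + 4*b^2 + 5*b/2 - 7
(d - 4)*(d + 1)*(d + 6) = d^3 + 3*d^2 - 22*d - 24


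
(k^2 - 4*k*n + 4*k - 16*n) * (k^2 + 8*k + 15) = k^4 - 4*k^3*n + 12*k^3 - 48*k^2*n + 47*k^2 - 188*k*n + 60*k - 240*n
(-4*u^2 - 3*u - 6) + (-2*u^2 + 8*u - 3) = -6*u^2 + 5*u - 9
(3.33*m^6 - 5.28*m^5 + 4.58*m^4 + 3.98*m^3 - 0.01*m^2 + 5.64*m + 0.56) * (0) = 0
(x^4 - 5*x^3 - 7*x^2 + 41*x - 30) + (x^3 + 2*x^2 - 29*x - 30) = x^4 - 4*x^3 - 5*x^2 + 12*x - 60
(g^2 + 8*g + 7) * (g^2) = g^4 + 8*g^3 + 7*g^2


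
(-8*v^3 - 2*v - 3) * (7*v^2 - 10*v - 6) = -56*v^5 + 80*v^4 + 34*v^3 - v^2 + 42*v + 18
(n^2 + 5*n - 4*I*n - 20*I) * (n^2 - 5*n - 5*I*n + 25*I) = n^4 - 9*I*n^3 - 45*n^2 + 225*I*n + 500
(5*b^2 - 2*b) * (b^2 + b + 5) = 5*b^4 + 3*b^3 + 23*b^2 - 10*b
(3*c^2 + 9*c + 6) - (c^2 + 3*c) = 2*c^2 + 6*c + 6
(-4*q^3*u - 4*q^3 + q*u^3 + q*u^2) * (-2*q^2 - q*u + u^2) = 8*q^5*u + 8*q^5 + 4*q^4*u^2 + 4*q^4*u - 6*q^3*u^3 - 6*q^3*u^2 - q^2*u^4 - q^2*u^3 + q*u^5 + q*u^4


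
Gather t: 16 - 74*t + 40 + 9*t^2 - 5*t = 9*t^2 - 79*t + 56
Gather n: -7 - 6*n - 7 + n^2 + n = n^2 - 5*n - 14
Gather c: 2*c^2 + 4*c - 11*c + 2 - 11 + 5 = 2*c^2 - 7*c - 4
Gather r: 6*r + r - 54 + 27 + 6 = 7*r - 21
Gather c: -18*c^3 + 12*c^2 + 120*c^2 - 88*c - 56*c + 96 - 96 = -18*c^3 + 132*c^2 - 144*c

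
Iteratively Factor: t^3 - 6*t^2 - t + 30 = (t - 3)*(t^2 - 3*t - 10) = (t - 3)*(t + 2)*(t - 5)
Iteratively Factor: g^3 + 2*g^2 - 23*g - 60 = (g + 4)*(g^2 - 2*g - 15) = (g - 5)*(g + 4)*(g + 3)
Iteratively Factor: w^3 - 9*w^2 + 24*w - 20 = (w - 5)*(w^2 - 4*w + 4) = (w - 5)*(w - 2)*(w - 2)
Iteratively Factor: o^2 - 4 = (o + 2)*(o - 2)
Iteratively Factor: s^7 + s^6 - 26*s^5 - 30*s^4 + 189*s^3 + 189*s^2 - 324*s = (s - 3)*(s^6 + 4*s^5 - 14*s^4 - 72*s^3 - 27*s^2 + 108*s) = s*(s - 3)*(s^5 + 4*s^4 - 14*s^3 - 72*s^2 - 27*s + 108) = s*(s - 3)*(s + 3)*(s^4 + s^3 - 17*s^2 - 21*s + 36) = s*(s - 3)*(s + 3)^2*(s^3 - 2*s^2 - 11*s + 12) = s*(s - 3)*(s - 1)*(s + 3)^2*(s^2 - s - 12) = s*(s - 3)*(s - 1)*(s + 3)^3*(s - 4)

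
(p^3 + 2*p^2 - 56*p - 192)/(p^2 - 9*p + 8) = (p^2 + 10*p + 24)/(p - 1)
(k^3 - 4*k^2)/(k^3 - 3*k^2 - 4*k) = k/(k + 1)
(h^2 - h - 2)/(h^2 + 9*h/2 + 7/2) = 2*(h - 2)/(2*h + 7)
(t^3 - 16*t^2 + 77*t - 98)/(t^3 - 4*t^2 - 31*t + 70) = (t - 7)/(t + 5)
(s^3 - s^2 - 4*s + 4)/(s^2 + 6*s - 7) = (s^2 - 4)/(s + 7)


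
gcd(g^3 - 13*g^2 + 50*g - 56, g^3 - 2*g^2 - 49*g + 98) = g^2 - 9*g + 14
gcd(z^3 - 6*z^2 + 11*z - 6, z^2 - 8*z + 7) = z - 1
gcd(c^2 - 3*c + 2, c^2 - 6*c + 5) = c - 1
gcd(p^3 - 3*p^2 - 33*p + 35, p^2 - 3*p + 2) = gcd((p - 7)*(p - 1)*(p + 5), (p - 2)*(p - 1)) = p - 1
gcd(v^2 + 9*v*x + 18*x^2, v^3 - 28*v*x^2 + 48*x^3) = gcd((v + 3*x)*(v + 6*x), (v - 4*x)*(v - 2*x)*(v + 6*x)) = v + 6*x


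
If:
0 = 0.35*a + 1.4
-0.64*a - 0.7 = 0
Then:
No Solution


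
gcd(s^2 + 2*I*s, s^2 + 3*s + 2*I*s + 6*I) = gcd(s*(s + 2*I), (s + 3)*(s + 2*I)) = s + 2*I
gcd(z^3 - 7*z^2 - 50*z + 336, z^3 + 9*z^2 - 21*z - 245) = z + 7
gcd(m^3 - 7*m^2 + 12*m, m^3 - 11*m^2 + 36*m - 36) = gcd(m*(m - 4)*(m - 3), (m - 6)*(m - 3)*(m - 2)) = m - 3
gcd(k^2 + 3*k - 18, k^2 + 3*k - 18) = k^2 + 3*k - 18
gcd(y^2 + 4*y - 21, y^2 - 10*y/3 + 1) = y - 3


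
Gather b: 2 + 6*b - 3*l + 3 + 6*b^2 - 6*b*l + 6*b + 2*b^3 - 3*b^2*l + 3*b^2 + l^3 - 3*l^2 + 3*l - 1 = 2*b^3 + b^2*(9 - 3*l) + b*(12 - 6*l) + l^3 - 3*l^2 + 4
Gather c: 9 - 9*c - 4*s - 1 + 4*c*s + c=c*(4*s - 8) - 4*s + 8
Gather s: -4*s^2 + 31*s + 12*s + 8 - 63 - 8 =-4*s^2 + 43*s - 63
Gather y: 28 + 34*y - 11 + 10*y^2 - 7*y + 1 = 10*y^2 + 27*y + 18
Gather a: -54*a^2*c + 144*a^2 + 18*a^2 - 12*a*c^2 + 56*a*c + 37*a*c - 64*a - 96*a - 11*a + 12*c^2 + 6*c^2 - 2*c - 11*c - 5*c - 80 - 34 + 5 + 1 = a^2*(162 - 54*c) + a*(-12*c^2 + 93*c - 171) + 18*c^2 - 18*c - 108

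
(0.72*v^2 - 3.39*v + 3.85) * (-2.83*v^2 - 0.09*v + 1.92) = -2.0376*v^4 + 9.5289*v^3 - 9.208*v^2 - 6.8553*v + 7.392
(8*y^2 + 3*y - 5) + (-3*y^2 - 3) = 5*y^2 + 3*y - 8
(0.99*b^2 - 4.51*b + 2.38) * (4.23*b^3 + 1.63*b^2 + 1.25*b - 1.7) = 4.1877*b^5 - 17.4636*b^4 + 3.9536*b^3 - 3.4411*b^2 + 10.642*b - 4.046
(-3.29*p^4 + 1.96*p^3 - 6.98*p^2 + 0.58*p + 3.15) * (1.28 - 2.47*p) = 8.1263*p^5 - 9.0524*p^4 + 19.7494*p^3 - 10.367*p^2 - 7.0381*p + 4.032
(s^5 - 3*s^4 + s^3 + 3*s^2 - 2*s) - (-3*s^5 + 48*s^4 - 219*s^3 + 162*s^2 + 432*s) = 4*s^5 - 51*s^4 + 220*s^3 - 159*s^2 - 434*s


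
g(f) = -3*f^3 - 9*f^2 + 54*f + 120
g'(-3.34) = 13.72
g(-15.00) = 7410.00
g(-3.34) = -48.98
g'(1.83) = -9.08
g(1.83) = 170.29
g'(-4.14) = -25.74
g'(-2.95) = 28.78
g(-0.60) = 85.01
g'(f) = -9*f^2 - 18*f + 54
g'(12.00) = -1458.00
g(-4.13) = -45.20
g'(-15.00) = -1701.00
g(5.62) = -393.29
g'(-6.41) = -200.41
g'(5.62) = -331.42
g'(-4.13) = -25.17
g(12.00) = -5712.00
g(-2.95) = -40.61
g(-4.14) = -44.94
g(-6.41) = 194.19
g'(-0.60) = 61.56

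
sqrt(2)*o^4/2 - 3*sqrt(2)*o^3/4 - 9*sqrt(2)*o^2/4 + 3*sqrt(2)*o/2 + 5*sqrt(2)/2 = (o - 5/2)*(o - sqrt(2))*(o + sqrt(2))*(sqrt(2)*o/2 + sqrt(2)/2)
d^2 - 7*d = d*(d - 7)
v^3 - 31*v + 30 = (v - 5)*(v - 1)*(v + 6)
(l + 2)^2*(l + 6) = l^3 + 10*l^2 + 28*l + 24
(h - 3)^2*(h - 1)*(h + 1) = h^4 - 6*h^3 + 8*h^2 + 6*h - 9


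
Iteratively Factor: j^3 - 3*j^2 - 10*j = (j)*(j^2 - 3*j - 10) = j*(j - 5)*(j + 2)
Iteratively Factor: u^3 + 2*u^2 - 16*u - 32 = (u + 2)*(u^2 - 16) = (u - 4)*(u + 2)*(u + 4)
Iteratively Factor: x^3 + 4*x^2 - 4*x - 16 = (x + 2)*(x^2 + 2*x - 8) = (x - 2)*(x + 2)*(x + 4)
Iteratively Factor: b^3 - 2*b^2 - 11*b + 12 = (b - 1)*(b^2 - b - 12) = (b - 1)*(b + 3)*(b - 4)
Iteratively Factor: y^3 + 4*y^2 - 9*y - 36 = (y + 3)*(y^2 + y - 12) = (y + 3)*(y + 4)*(y - 3)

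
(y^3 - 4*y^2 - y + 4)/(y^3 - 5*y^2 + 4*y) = (y + 1)/y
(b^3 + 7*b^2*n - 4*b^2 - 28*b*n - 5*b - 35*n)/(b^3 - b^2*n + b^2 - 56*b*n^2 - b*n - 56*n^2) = (b - 5)/(b - 8*n)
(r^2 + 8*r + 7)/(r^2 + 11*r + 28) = (r + 1)/(r + 4)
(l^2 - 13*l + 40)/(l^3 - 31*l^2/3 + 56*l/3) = 3*(l - 5)/(l*(3*l - 7))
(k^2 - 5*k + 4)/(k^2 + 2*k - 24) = (k - 1)/(k + 6)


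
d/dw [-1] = 0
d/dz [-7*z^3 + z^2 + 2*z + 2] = -21*z^2 + 2*z + 2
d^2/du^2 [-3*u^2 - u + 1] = -6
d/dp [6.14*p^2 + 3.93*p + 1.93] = 12.28*p + 3.93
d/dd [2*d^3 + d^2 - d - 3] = 6*d^2 + 2*d - 1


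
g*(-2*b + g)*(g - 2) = -2*b*g^2 + 4*b*g + g^3 - 2*g^2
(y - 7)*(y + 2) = y^2 - 5*y - 14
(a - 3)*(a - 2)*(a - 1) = a^3 - 6*a^2 + 11*a - 6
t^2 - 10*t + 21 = (t - 7)*(t - 3)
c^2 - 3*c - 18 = (c - 6)*(c + 3)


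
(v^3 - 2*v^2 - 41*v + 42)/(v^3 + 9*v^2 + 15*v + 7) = (v^3 - 2*v^2 - 41*v + 42)/(v^3 + 9*v^2 + 15*v + 7)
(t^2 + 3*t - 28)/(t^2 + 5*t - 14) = (t - 4)/(t - 2)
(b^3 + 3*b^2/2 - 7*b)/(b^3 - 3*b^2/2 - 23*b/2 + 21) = b/(b - 3)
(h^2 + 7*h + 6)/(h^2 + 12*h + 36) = (h + 1)/(h + 6)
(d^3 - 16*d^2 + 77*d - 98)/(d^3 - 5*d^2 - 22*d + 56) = (d - 7)/(d + 4)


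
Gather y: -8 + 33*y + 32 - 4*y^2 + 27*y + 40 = -4*y^2 + 60*y + 64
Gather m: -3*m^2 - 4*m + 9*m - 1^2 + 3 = -3*m^2 + 5*m + 2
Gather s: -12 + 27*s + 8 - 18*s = 9*s - 4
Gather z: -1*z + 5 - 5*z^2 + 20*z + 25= -5*z^2 + 19*z + 30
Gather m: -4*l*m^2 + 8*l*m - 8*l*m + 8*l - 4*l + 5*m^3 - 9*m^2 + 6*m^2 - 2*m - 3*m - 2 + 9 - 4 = 4*l + 5*m^3 + m^2*(-4*l - 3) - 5*m + 3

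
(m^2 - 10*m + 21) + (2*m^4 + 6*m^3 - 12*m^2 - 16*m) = 2*m^4 + 6*m^3 - 11*m^2 - 26*m + 21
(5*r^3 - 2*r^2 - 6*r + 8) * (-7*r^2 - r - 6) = -35*r^5 + 9*r^4 + 14*r^3 - 38*r^2 + 28*r - 48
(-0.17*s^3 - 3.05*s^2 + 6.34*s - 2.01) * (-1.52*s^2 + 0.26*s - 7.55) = 0.2584*s^5 + 4.5918*s^4 - 9.1463*s^3 + 27.7311*s^2 - 48.3896*s + 15.1755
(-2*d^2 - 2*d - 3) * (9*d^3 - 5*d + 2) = -18*d^5 - 18*d^4 - 17*d^3 + 6*d^2 + 11*d - 6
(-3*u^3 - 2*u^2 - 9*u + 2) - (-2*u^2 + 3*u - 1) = -3*u^3 - 12*u + 3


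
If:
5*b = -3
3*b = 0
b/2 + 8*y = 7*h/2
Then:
No Solution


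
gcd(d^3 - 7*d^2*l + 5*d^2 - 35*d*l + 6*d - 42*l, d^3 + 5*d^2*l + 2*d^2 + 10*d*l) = d + 2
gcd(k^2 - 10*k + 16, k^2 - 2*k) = k - 2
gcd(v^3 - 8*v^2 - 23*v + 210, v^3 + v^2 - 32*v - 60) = v^2 - v - 30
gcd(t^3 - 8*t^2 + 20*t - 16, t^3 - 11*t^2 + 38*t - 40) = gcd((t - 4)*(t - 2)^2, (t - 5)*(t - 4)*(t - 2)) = t^2 - 6*t + 8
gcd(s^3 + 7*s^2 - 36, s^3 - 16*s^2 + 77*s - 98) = s - 2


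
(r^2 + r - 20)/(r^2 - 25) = (r - 4)/(r - 5)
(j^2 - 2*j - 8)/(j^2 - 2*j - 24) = (-j^2 + 2*j + 8)/(-j^2 + 2*j + 24)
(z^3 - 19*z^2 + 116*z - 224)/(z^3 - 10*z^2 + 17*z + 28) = (z - 8)/(z + 1)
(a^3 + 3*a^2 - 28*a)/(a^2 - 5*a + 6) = a*(a^2 + 3*a - 28)/(a^2 - 5*a + 6)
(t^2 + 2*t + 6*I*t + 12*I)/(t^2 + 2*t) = (t + 6*I)/t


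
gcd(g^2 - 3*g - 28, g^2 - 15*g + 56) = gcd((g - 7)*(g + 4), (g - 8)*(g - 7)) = g - 7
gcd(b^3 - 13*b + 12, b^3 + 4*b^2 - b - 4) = b^2 + 3*b - 4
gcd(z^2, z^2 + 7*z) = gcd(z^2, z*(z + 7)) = z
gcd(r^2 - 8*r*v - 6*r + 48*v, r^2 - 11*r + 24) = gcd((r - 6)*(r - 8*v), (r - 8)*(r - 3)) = 1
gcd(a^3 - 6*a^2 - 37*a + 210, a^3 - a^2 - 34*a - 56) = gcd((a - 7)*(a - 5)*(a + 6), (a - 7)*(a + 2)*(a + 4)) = a - 7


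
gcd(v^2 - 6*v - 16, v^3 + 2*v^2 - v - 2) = v + 2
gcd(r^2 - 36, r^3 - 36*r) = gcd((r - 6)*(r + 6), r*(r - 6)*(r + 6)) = r^2 - 36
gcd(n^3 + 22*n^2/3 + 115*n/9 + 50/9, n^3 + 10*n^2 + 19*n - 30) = n + 5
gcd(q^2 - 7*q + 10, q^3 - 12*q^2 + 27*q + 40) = q - 5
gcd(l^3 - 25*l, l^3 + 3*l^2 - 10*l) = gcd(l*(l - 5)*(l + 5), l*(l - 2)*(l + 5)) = l^2 + 5*l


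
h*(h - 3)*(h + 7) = h^3 + 4*h^2 - 21*h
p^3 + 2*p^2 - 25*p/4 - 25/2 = (p - 5/2)*(p + 2)*(p + 5/2)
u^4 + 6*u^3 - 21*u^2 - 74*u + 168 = (u - 3)*(u - 2)*(u + 4)*(u + 7)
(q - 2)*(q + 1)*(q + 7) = q^3 + 6*q^2 - 9*q - 14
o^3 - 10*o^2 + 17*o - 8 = (o - 8)*(o - 1)^2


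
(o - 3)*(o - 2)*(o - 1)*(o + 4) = o^4 - 2*o^3 - 13*o^2 + 38*o - 24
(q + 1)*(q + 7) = q^2 + 8*q + 7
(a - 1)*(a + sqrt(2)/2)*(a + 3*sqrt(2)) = a^3 - a^2 + 7*sqrt(2)*a^2/2 - 7*sqrt(2)*a/2 + 3*a - 3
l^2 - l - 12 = (l - 4)*(l + 3)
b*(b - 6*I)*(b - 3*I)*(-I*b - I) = -I*b^4 - 9*b^3 - I*b^3 - 9*b^2 + 18*I*b^2 + 18*I*b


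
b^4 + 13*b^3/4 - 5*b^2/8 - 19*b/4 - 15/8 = (b - 5/4)*(b + 1/2)*(b + 1)*(b + 3)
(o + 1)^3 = o^3 + 3*o^2 + 3*o + 1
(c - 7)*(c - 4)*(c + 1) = c^3 - 10*c^2 + 17*c + 28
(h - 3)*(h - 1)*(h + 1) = h^3 - 3*h^2 - h + 3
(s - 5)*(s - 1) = s^2 - 6*s + 5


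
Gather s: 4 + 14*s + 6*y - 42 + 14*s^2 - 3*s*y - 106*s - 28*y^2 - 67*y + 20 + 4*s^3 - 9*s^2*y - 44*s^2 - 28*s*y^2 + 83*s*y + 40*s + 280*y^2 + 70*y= 4*s^3 + s^2*(-9*y - 30) + s*(-28*y^2 + 80*y - 52) + 252*y^2 + 9*y - 18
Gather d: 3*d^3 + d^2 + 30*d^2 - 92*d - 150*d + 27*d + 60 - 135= 3*d^3 + 31*d^2 - 215*d - 75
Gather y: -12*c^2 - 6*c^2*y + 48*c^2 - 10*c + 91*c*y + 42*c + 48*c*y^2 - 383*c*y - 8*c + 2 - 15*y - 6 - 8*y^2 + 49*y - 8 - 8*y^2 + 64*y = 36*c^2 + 24*c + y^2*(48*c - 16) + y*(-6*c^2 - 292*c + 98) - 12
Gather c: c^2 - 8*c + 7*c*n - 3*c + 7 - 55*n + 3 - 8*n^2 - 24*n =c^2 + c*(7*n - 11) - 8*n^2 - 79*n + 10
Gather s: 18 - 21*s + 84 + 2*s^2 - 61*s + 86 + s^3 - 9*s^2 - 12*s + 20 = s^3 - 7*s^2 - 94*s + 208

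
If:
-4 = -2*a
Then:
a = 2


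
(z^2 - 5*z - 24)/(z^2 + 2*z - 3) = (z - 8)/(z - 1)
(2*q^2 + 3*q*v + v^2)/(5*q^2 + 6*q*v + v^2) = (2*q + v)/(5*q + v)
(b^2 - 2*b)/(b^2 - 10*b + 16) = b/(b - 8)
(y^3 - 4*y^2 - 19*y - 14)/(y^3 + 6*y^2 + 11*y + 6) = (y - 7)/(y + 3)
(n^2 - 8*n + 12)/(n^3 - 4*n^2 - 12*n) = (n - 2)/(n*(n + 2))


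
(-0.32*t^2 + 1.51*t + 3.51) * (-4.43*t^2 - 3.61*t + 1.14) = 1.4176*t^4 - 5.5341*t^3 - 21.3652*t^2 - 10.9497*t + 4.0014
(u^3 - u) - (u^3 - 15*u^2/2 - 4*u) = 15*u^2/2 + 3*u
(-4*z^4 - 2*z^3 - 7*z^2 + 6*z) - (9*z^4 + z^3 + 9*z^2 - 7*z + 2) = -13*z^4 - 3*z^3 - 16*z^2 + 13*z - 2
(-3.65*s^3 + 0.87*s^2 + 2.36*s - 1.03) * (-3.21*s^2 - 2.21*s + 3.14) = 11.7165*s^5 + 5.2738*s^4 - 20.9593*s^3 + 0.822500000000001*s^2 + 9.6867*s - 3.2342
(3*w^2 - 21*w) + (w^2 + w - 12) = 4*w^2 - 20*w - 12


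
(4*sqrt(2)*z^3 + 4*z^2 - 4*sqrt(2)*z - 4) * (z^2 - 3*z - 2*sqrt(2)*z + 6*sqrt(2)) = 4*sqrt(2)*z^5 - 12*sqrt(2)*z^4 - 12*z^4 - 12*sqrt(2)*z^3 + 36*z^3 + 12*z^2 + 36*sqrt(2)*z^2 - 36*z + 8*sqrt(2)*z - 24*sqrt(2)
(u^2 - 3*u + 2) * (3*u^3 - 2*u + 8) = 3*u^5 - 9*u^4 + 4*u^3 + 14*u^2 - 28*u + 16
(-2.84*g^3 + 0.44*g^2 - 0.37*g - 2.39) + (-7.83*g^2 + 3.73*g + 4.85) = -2.84*g^3 - 7.39*g^2 + 3.36*g + 2.46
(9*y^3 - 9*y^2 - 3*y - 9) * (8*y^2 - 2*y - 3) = 72*y^5 - 90*y^4 - 33*y^3 - 39*y^2 + 27*y + 27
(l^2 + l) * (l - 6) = l^3 - 5*l^2 - 6*l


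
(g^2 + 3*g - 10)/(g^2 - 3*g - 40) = (g - 2)/(g - 8)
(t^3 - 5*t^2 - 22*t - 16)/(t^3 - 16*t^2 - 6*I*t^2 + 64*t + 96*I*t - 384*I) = (t^2 + 3*t + 2)/(t^2 + t*(-8 - 6*I) + 48*I)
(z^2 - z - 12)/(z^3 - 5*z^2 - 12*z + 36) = (z - 4)/(z^2 - 8*z + 12)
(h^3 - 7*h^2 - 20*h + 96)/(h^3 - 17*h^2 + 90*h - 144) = (h + 4)/(h - 6)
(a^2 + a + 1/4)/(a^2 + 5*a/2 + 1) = (a + 1/2)/(a + 2)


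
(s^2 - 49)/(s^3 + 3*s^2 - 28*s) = (s - 7)/(s*(s - 4))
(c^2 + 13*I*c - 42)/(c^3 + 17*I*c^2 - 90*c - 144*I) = (c + 7*I)/(c^2 + 11*I*c - 24)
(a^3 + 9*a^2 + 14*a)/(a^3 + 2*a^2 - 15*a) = (a^2 + 9*a + 14)/(a^2 + 2*a - 15)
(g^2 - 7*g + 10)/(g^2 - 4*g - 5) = (g - 2)/(g + 1)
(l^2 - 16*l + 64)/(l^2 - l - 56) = (l - 8)/(l + 7)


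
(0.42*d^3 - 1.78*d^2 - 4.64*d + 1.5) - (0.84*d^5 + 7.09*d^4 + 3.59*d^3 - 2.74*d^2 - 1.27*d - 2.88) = -0.84*d^5 - 7.09*d^4 - 3.17*d^3 + 0.96*d^2 - 3.37*d + 4.38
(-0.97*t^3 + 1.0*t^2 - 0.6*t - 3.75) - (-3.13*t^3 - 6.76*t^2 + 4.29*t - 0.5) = 2.16*t^3 + 7.76*t^2 - 4.89*t - 3.25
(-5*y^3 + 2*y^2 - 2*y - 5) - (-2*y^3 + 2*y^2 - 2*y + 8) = -3*y^3 - 13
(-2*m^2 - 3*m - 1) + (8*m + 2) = -2*m^2 + 5*m + 1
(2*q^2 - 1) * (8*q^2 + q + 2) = 16*q^4 + 2*q^3 - 4*q^2 - q - 2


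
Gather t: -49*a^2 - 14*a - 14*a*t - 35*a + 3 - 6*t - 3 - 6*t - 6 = -49*a^2 - 49*a + t*(-14*a - 12) - 6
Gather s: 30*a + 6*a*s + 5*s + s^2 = 30*a + s^2 + s*(6*a + 5)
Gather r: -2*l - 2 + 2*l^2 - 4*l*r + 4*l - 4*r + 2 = 2*l^2 + 2*l + r*(-4*l - 4)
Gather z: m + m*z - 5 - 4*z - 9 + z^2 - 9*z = m + z^2 + z*(m - 13) - 14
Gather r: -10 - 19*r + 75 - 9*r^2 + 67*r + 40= -9*r^2 + 48*r + 105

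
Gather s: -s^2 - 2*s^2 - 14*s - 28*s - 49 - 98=-3*s^2 - 42*s - 147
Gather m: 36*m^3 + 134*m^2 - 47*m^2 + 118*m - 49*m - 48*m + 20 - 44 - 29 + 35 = 36*m^3 + 87*m^2 + 21*m - 18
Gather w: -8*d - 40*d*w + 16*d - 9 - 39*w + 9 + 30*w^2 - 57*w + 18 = 8*d + 30*w^2 + w*(-40*d - 96) + 18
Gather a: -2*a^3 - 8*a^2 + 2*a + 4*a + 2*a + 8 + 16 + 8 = -2*a^3 - 8*a^2 + 8*a + 32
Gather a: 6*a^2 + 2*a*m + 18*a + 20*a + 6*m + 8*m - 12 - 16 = 6*a^2 + a*(2*m + 38) + 14*m - 28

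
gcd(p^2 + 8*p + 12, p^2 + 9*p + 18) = p + 6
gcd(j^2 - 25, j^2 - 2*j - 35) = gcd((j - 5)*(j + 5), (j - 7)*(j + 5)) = j + 5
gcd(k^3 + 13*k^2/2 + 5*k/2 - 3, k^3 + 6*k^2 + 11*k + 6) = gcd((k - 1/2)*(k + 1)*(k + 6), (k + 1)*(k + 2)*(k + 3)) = k + 1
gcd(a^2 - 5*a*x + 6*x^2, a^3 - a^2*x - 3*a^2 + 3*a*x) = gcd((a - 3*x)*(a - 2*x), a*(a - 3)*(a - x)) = 1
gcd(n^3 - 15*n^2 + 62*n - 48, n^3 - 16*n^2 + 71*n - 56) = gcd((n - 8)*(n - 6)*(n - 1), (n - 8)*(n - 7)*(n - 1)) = n^2 - 9*n + 8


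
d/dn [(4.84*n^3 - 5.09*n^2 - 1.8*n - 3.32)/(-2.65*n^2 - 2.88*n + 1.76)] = (-12.826*n^4 - 27.8784*n^3 + 35.4444*n^2 - 35.5128*n - 12.7296)/(7.0225*n^4 + 15.264*n^3 - 1.0336*n^2 - 10.1376*n + 3.0976)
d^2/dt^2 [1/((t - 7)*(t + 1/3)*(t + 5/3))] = 36*(243*t^4 - 1620*t^3 + 1404*t^2 + 8640*t + 6533)/(729*t^9 - 10935*t^8 + 25272*t^7 + 194400*t^6 - 254718*t^5 - 1960470*t^4 - 2881936*t^3 - 1702680*t^2 - 444675*t - 42875)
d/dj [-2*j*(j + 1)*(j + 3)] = -6*j^2 - 16*j - 6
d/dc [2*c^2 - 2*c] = 4*c - 2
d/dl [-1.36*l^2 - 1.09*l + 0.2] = -2.72*l - 1.09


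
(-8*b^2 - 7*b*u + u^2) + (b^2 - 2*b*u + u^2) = -7*b^2 - 9*b*u + 2*u^2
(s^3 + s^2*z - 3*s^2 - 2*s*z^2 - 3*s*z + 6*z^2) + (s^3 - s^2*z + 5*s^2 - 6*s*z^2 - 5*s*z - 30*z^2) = 2*s^3 + 2*s^2 - 8*s*z^2 - 8*s*z - 24*z^2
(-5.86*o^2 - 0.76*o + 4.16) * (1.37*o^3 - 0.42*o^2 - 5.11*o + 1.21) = -8.0282*o^5 + 1.42*o^4 + 35.963*o^3 - 4.9542*o^2 - 22.1772*o + 5.0336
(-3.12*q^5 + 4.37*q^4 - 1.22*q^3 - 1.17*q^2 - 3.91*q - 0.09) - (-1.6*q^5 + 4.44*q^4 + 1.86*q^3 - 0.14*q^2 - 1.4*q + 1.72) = -1.52*q^5 - 0.0700000000000003*q^4 - 3.08*q^3 - 1.03*q^2 - 2.51*q - 1.81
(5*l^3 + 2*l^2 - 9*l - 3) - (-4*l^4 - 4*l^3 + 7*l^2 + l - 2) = 4*l^4 + 9*l^3 - 5*l^2 - 10*l - 1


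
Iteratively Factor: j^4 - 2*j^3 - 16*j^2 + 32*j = (j)*(j^3 - 2*j^2 - 16*j + 32) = j*(j - 4)*(j^2 + 2*j - 8) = j*(j - 4)*(j + 4)*(j - 2)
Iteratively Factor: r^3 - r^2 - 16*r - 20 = (r + 2)*(r^2 - 3*r - 10) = (r + 2)^2*(r - 5)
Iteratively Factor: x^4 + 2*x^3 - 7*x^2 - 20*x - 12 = (x - 3)*(x^3 + 5*x^2 + 8*x + 4) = (x - 3)*(x + 1)*(x^2 + 4*x + 4) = (x - 3)*(x + 1)*(x + 2)*(x + 2)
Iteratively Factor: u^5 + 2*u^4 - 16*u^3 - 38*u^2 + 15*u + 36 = (u - 1)*(u^4 + 3*u^3 - 13*u^2 - 51*u - 36) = (u - 4)*(u - 1)*(u^3 + 7*u^2 + 15*u + 9) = (u - 4)*(u - 1)*(u + 3)*(u^2 + 4*u + 3) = (u - 4)*(u - 1)*(u + 1)*(u + 3)*(u + 3)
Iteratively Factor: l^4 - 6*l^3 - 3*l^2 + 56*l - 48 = (l + 3)*(l^3 - 9*l^2 + 24*l - 16) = (l - 4)*(l + 3)*(l^2 - 5*l + 4) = (l - 4)^2*(l + 3)*(l - 1)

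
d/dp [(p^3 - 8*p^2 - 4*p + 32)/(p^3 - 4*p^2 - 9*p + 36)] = 2*(2*p^4 - 5*p^3 + 34*p^2 - 160*p + 72)/(p^6 - 8*p^5 - 2*p^4 + 144*p^3 - 207*p^2 - 648*p + 1296)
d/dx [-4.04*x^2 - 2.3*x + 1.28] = -8.08*x - 2.3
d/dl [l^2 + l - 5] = 2*l + 1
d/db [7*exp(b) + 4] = 7*exp(b)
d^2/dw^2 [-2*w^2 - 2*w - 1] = -4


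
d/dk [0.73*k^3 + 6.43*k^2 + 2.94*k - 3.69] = 2.19*k^2 + 12.86*k + 2.94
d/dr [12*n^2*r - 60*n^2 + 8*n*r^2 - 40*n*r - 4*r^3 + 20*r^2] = 12*n^2 + 16*n*r - 40*n - 12*r^2 + 40*r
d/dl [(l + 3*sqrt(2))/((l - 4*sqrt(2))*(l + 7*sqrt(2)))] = (-l^2 - 6*sqrt(2)*l - 74)/(l^4 + 6*sqrt(2)*l^3 - 94*l^2 - 336*sqrt(2)*l + 3136)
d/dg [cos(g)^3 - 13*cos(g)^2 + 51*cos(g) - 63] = (-3*cos(g)^2 + 26*cos(g) - 51)*sin(g)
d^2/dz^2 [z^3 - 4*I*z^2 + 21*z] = 6*z - 8*I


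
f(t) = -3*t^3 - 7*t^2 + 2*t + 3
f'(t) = -9*t^2 - 14*t + 2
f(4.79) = -477.74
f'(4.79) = -271.56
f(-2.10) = -4.29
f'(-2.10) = -8.29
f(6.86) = -1281.18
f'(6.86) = -517.58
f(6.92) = -1312.49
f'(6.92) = -525.86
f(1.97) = -43.16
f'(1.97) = -60.51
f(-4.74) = 155.74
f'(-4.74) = -133.85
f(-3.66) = 48.99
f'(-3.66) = -67.32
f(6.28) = -1003.53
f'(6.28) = -440.87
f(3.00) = -135.00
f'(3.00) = -121.00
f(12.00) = -6165.00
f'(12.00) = -1462.00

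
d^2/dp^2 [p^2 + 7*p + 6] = 2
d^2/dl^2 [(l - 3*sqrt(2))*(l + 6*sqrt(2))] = 2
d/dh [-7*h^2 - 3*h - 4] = -14*h - 3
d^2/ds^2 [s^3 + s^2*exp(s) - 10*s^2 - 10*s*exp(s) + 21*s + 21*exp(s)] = s^2*exp(s) - 6*s*exp(s) + 6*s + 3*exp(s) - 20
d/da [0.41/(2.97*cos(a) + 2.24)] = 1.2177*sin(a)/(2.97*cos(a) + 2.24)^2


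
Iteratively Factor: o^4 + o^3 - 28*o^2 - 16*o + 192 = (o + 4)*(o^3 - 3*o^2 - 16*o + 48) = (o - 3)*(o + 4)*(o^2 - 16) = (o - 4)*(o - 3)*(o + 4)*(o + 4)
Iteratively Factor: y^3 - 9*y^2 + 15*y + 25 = (y - 5)*(y^2 - 4*y - 5) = (y - 5)*(y + 1)*(y - 5)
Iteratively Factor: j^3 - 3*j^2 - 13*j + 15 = (j - 5)*(j^2 + 2*j - 3) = (j - 5)*(j - 1)*(j + 3)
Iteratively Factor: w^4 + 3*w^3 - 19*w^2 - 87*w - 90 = (w - 5)*(w^3 + 8*w^2 + 21*w + 18) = (w - 5)*(w + 2)*(w^2 + 6*w + 9) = (w - 5)*(w + 2)*(w + 3)*(w + 3)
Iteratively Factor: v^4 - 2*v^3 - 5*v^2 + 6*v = (v - 3)*(v^3 + v^2 - 2*v) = (v - 3)*(v - 1)*(v^2 + 2*v) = (v - 3)*(v - 1)*(v + 2)*(v)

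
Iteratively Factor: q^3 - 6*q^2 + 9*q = (q - 3)*(q^2 - 3*q) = q*(q - 3)*(q - 3)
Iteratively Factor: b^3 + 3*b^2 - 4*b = (b)*(b^2 + 3*b - 4) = b*(b + 4)*(b - 1)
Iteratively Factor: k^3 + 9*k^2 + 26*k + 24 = (k + 4)*(k^2 + 5*k + 6) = (k + 2)*(k + 4)*(k + 3)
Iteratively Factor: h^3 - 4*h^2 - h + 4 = (h - 4)*(h^2 - 1) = (h - 4)*(h - 1)*(h + 1)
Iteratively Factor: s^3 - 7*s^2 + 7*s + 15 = (s - 5)*(s^2 - 2*s - 3) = (s - 5)*(s + 1)*(s - 3)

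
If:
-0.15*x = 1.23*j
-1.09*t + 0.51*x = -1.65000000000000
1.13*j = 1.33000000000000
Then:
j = 1.18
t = -3.00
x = -9.65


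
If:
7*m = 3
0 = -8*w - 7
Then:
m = 3/7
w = -7/8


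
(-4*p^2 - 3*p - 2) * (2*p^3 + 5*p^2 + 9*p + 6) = -8*p^5 - 26*p^4 - 55*p^3 - 61*p^2 - 36*p - 12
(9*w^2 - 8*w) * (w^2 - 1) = 9*w^4 - 8*w^3 - 9*w^2 + 8*w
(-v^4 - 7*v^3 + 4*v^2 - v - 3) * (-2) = 2*v^4 + 14*v^3 - 8*v^2 + 2*v + 6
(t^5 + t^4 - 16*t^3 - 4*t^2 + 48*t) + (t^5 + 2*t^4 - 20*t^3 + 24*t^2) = 2*t^5 + 3*t^4 - 36*t^3 + 20*t^2 + 48*t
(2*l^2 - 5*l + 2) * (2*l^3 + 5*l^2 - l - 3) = 4*l^5 - 23*l^3 + 9*l^2 + 13*l - 6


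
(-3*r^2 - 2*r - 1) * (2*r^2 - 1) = -6*r^4 - 4*r^3 + r^2 + 2*r + 1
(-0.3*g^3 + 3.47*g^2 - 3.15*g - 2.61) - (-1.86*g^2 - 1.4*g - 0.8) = -0.3*g^3 + 5.33*g^2 - 1.75*g - 1.81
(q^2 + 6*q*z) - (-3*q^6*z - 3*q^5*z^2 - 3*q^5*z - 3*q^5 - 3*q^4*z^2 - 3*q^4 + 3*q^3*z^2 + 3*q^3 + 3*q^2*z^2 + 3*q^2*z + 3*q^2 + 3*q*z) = 3*q^6*z + 3*q^5*z^2 + 3*q^5*z + 3*q^5 + 3*q^4*z^2 + 3*q^4 - 3*q^3*z^2 - 3*q^3 - 3*q^2*z^2 - 3*q^2*z - 2*q^2 + 3*q*z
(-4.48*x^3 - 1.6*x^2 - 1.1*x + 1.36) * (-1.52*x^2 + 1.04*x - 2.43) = 6.8096*x^5 - 2.2272*x^4 + 10.8944*x^3 + 0.6768*x^2 + 4.0874*x - 3.3048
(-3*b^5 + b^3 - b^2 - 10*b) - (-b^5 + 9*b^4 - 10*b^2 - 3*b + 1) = -2*b^5 - 9*b^4 + b^3 + 9*b^2 - 7*b - 1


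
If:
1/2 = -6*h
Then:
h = -1/12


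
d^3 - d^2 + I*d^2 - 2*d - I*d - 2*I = (d - 2)*(d + 1)*(d + I)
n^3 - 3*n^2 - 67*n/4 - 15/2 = (n - 6)*(n + 1/2)*(n + 5/2)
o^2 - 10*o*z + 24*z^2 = (o - 6*z)*(o - 4*z)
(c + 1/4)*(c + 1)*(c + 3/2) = c^3 + 11*c^2/4 + 17*c/8 + 3/8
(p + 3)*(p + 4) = p^2 + 7*p + 12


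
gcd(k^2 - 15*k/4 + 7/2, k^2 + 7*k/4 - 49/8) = k - 7/4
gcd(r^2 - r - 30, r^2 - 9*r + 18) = r - 6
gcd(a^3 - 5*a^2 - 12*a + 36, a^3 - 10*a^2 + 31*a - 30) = a - 2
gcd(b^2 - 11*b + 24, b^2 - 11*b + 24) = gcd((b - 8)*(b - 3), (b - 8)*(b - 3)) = b^2 - 11*b + 24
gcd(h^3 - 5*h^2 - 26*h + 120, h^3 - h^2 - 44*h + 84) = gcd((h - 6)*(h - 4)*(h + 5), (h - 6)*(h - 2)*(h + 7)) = h - 6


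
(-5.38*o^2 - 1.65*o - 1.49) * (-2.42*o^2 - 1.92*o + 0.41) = 13.0196*o^4 + 14.3226*o^3 + 4.568*o^2 + 2.1843*o - 0.6109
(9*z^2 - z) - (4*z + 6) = 9*z^2 - 5*z - 6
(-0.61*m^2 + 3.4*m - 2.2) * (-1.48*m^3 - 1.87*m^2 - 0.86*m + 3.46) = 0.9028*m^5 - 3.8913*m^4 - 2.5774*m^3 - 0.920599999999999*m^2 + 13.656*m - 7.612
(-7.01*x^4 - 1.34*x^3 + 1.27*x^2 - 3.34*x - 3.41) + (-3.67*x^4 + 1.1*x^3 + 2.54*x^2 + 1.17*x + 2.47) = -10.68*x^4 - 0.24*x^3 + 3.81*x^2 - 2.17*x - 0.94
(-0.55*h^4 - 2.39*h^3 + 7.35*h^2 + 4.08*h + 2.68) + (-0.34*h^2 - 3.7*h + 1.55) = -0.55*h^4 - 2.39*h^3 + 7.01*h^2 + 0.38*h + 4.23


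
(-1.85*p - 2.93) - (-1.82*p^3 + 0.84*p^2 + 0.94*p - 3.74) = 1.82*p^3 - 0.84*p^2 - 2.79*p + 0.81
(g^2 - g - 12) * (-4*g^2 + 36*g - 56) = -4*g^4 + 40*g^3 - 44*g^2 - 376*g + 672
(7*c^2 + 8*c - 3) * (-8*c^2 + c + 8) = -56*c^4 - 57*c^3 + 88*c^2 + 61*c - 24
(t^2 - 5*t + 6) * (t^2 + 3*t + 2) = t^4 - 2*t^3 - 7*t^2 + 8*t + 12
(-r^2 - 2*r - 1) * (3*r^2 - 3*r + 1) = -3*r^4 - 3*r^3 + 2*r^2 + r - 1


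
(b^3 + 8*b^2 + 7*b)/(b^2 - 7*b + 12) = b*(b^2 + 8*b + 7)/(b^2 - 7*b + 12)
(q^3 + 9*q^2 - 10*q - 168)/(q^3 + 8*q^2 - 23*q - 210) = (q - 4)/(q - 5)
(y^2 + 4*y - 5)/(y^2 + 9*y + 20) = (y - 1)/(y + 4)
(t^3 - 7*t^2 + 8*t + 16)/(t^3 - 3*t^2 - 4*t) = (t - 4)/t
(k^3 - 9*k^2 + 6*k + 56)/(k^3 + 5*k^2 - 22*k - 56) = (k - 7)/(k + 7)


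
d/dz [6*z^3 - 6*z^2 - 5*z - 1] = 18*z^2 - 12*z - 5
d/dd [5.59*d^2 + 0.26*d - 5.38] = 11.18*d + 0.26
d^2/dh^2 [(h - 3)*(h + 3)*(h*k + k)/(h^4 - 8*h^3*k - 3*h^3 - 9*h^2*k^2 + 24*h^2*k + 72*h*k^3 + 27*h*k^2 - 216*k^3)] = 2*k*(h^6 + 12*h^5 + 27*h^4*k^2 - 96*h^4*k + 18*h^4 - 576*h^3*k^3 + 292*h^3*k^2 - 192*h^3*k + 1728*h^2*k^4 - 1728*h^2*k^3 + 495*h^2*k^2 + 6912*h*k^4 + 5184*k^6 + 2592*k^5 + 1971*k^4)/(h^9 - 24*h^8*k + 165*h^7*k^2 + 136*h^6*k^3 - 4941*h^5*k^4 + 7992*h^4*k^5 + 45927*h^3*k^6 - 106920*h^2*k^7 - 139968*h*k^8 + 373248*k^9)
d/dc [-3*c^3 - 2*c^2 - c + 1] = -9*c^2 - 4*c - 1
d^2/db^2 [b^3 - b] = 6*b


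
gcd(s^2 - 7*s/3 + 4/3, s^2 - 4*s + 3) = s - 1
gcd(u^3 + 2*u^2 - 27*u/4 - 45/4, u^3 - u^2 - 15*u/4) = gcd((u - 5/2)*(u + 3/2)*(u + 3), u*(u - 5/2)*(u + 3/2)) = u^2 - u - 15/4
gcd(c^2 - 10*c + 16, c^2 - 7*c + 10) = c - 2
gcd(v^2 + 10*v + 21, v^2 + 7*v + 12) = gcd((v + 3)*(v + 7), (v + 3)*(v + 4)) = v + 3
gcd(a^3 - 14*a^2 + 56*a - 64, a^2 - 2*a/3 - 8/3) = a - 2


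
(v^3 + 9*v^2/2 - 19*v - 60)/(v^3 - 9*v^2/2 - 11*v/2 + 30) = (v + 6)/(v - 3)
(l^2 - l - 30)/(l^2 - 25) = (l - 6)/(l - 5)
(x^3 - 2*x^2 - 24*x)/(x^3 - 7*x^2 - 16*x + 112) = x*(x - 6)/(x^2 - 11*x + 28)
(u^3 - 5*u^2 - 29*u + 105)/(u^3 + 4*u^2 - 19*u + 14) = (u^3 - 5*u^2 - 29*u + 105)/(u^3 + 4*u^2 - 19*u + 14)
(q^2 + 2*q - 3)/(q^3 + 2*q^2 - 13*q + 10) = (q + 3)/(q^2 + 3*q - 10)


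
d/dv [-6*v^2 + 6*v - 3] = 6 - 12*v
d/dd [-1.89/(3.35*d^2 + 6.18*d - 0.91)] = (12.663*d + 11.6802)/(3.35*d^2 + 6.18*d - 0.91)^2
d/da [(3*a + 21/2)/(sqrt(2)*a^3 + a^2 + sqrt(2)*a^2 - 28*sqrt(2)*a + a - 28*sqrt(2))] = 3*(2*sqrt(2)*a^3 + 2*a^2 + 2*sqrt(2)*a^2 - 56*sqrt(2)*a + 2*a - (2*a + 7)*(3*sqrt(2)*a^2 + 2*a + 2*sqrt(2)*a - 28*sqrt(2) + 1) - 56*sqrt(2))/(2*(sqrt(2)*a^3 + a^2 + sqrt(2)*a^2 - 28*sqrt(2)*a + a - 28*sqrt(2))^2)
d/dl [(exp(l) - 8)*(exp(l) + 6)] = 2*(exp(l) - 1)*exp(l)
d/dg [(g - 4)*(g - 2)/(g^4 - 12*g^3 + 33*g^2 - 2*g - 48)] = 2*(-g^3 + 11*g^2 - 40*g + 38)/(g^6 - 20*g^5 + 126*g^4 - 212*g^3 - 311*g^2 + 624*g + 576)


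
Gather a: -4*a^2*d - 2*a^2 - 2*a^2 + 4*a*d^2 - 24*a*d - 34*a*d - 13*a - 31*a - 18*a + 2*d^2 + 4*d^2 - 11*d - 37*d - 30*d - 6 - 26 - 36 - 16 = a^2*(-4*d - 4) + a*(4*d^2 - 58*d - 62) + 6*d^2 - 78*d - 84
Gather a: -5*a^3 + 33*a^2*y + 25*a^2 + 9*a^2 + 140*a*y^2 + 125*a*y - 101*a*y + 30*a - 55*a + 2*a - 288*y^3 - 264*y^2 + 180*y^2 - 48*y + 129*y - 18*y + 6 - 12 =-5*a^3 + a^2*(33*y + 34) + a*(140*y^2 + 24*y - 23) - 288*y^3 - 84*y^2 + 63*y - 6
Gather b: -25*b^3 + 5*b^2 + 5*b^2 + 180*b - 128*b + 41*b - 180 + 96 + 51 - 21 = -25*b^3 + 10*b^2 + 93*b - 54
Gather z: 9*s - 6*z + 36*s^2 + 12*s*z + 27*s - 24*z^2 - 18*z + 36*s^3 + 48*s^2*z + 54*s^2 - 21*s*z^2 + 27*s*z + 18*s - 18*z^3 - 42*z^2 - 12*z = 36*s^3 + 90*s^2 + 54*s - 18*z^3 + z^2*(-21*s - 66) + z*(48*s^2 + 39*s - 36)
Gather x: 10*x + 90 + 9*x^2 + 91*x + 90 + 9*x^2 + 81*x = 18*x^2 + 182*x + 180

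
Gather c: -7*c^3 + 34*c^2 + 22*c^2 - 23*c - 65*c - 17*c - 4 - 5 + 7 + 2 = -7*c^3 + 56*c^2 - 105*c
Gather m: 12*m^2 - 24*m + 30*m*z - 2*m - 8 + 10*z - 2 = 12*m^2 + m*(30*z - 26) + 10*z - 10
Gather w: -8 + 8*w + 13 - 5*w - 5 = 3*w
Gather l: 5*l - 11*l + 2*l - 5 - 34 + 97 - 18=40 - 4*l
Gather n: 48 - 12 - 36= 0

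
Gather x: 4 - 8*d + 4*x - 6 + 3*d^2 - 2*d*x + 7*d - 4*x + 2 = 3*d^2 - 2*d*x - d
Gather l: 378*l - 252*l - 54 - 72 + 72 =126*l - 54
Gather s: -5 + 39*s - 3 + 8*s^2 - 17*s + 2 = 8*s^2 + 22*s - 6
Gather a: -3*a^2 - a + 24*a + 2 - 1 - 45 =-3*a^2 + 23*a - 44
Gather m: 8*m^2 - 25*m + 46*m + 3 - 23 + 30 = 8*m^2 + 21*m + 10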